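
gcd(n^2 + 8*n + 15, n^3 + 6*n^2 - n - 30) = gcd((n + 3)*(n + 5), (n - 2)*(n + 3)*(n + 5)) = n^2 + 8*n + 15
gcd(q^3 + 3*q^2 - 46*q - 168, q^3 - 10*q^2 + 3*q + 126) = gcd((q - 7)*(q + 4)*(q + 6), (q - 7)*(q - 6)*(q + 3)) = q - 7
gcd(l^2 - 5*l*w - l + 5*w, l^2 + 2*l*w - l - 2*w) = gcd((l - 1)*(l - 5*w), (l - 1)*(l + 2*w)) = l - 1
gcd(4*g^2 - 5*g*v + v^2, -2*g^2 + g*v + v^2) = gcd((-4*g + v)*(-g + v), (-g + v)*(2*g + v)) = -g + v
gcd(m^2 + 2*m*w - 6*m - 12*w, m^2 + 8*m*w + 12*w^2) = m + 2*w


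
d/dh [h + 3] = 1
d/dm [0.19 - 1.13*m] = -1.13000000000000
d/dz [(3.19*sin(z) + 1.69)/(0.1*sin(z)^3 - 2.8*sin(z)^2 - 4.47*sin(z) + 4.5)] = (-0.638*sin(z)^3 + 8.425*sin(z)^2 + 9.464*sin(z) + 21.9093)*cos(z)/(0.01*sin(z)^6 - 0.56*sin(z)^5 + 6.946*sin(z)^4 + 25.932*sin(z)^3 - 5.2191*sin(z)^2 - 40.23*sin(z) + 20.25)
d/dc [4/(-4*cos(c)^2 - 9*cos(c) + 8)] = -4*(8*cos(c) + 9)*sin(c)/(4*cos(c)^2 + 9*cos(c) - 8)^2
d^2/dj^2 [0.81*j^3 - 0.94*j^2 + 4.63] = 4.86*j - 1.88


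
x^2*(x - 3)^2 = x^4 - 6*x^3 + 9*x^2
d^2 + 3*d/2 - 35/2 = (d - 7/2)*(d + 5)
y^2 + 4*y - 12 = (y - 2)*(y + 6)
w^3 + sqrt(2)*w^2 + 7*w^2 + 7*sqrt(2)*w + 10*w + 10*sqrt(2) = (w + 2)*(w + 5)*(w + sqrt(2))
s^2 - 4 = (s - 2)*(s + 2)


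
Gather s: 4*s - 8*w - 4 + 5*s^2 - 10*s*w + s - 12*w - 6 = 5*s^2 + s*(5 - 10*w) - 20*w - 10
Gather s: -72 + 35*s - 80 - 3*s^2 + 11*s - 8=-3*s^2 + 46*s - 160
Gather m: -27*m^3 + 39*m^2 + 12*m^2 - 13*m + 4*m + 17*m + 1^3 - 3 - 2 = -27*m^3 + 51*m^2 + 8*m - 4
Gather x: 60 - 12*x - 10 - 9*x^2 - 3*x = -9*x^2 - 15*x + 50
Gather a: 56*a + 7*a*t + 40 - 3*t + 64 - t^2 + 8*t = a*(7*t + 56) - t^2 + 5*t + 104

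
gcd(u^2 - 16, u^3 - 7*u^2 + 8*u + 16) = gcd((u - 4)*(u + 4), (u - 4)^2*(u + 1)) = u - 4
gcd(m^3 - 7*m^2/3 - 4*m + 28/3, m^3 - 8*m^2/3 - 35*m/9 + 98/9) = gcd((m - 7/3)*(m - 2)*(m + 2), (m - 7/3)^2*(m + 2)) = m^2 - m/3 - 14/3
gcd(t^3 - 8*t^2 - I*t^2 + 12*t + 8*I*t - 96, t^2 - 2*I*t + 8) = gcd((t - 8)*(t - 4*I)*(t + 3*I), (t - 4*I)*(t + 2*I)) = t - 4*I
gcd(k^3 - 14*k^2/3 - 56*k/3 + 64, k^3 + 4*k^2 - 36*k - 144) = k^2 - 2*k - 24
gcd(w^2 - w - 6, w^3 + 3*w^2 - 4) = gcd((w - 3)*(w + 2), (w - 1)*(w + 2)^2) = w + 2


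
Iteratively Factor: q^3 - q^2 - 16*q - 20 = (q + 2)*(q^2 - 3*q - 10) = (q + 2)^2*(q - 5)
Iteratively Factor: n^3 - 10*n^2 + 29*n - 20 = (n - 4)*(n^2 - 6*n + 5) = (n - 4)*(n - 1)*(n - 5)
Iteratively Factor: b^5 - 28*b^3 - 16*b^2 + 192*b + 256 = (b - 4)*(b^4 + 4*b^3 - 12*b^2 - 64*b - 64) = (b - 4)^2*(b^3 + 8*b^2 + 20*b + 16) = (b - 4)^2*(b + 4)*(b^2 + 4*b + 4) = (b - 4)^2*(b + 2)*(b + 4)*(b + 2)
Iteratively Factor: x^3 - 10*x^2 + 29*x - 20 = (x - 1)*(x^2 - 9*x + 20) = (x - 5)*(x - 1)*(x - 4)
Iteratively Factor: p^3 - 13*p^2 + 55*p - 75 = (p - 5)*(p^2 - 8*p + 15) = (p - 5)^2*(p - 3)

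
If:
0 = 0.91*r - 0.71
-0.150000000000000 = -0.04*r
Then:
No Solution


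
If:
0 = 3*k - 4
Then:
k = 4/3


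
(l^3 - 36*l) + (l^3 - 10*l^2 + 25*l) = 2*l^3 - 10*l^2 - 11*l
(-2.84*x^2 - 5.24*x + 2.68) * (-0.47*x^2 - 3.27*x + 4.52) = 1.3348*x^4 + 11.7496*x^3 + 3.0384*x^2 - 32.4484*x + 12.1136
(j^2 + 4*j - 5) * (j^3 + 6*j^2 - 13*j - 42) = j^5 + 10*j^4 + 6*j^3 - 124*j^2 - 103*j + 210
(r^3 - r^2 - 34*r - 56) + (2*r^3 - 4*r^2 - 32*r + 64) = 3*r^3 - 5*r^2 - 66*r + 8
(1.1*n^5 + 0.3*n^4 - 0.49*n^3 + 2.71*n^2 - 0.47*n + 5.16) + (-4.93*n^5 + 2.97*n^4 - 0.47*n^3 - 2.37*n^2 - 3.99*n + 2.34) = -3.83*n^5 + 3.27*n^4 - 0.96*n^3 + 0.34*n^2 - 4.46*n + 7.5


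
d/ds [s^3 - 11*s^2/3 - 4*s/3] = 3*s^2 - 22*s/3 - 4/3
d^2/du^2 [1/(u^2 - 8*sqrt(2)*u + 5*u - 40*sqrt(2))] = 2*(-u^2 - 5*u + 8*sqrt(2)*u + (2*u - 8*sqrt(2) + 5)^2 + 40*sqrt(2))/(u^2 - 8*sqrt(2)*u + 5*u - 40*sqrt(2))^3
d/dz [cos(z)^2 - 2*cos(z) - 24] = 2*(1 - cos(z))*sin(z)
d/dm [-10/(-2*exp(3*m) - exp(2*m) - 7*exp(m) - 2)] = (-60*exp(2*m) - 20*exp(m) - 70)*exp(m)/(2*exp(3*m) + exp(2*m) + 7*exp(m) + 2)^2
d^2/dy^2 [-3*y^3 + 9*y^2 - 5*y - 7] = 18 - 18*y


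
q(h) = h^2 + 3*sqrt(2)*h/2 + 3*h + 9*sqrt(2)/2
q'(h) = 2*h + 3*sqrt(2)/2 + 3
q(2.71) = 27.59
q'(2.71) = 10.54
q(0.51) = 9.24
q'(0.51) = 6.14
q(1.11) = 13.28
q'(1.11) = 7.34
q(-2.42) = -0.17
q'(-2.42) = 0.28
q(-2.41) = -0.17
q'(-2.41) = 0.30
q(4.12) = 44.44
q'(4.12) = 13.36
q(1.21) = 14.02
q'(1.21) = 7.54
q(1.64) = 17.45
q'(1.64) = 8.40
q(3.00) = 30.73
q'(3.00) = 11.12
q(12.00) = 211.82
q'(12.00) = 29.12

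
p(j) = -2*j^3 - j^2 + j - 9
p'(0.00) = 1.00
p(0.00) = -9.00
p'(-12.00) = -839.00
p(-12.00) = 3291.00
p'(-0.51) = 0.46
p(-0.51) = -9.50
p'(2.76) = -50.23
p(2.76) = -55.91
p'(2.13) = -30.48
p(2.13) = -30.73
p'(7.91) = -390.23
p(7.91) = -1053.49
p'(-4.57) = -115.17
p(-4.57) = 156.43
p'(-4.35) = -103.84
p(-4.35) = 132.35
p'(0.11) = 0.71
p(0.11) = -8.90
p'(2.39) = -38.05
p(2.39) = -39.63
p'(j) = -6*j^2 - 2*j + 1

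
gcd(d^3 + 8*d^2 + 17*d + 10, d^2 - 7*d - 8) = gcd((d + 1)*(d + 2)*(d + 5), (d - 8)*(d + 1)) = d + 1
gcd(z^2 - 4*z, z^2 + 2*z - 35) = 1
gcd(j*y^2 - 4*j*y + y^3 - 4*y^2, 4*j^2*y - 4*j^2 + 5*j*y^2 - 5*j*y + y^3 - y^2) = j + y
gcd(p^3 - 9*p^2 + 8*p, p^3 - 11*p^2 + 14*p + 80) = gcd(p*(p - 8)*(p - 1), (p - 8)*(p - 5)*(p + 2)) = p - 8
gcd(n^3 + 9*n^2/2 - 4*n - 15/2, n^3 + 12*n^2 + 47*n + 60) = n + 5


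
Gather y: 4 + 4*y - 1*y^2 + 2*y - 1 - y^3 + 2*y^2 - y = -y^3 + y^2 + 5*y + 3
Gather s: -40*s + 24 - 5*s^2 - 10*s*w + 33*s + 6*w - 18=-5*s^2 + s*(-10*w - 7) + 6*w + 6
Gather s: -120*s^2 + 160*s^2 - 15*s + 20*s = 40*s^2 + 5*s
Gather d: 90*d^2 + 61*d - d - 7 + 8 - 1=90*d^2 + 60*d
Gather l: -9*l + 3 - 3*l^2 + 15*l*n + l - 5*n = -3*l^2 + l*(15*n - 8) - 5*n + 3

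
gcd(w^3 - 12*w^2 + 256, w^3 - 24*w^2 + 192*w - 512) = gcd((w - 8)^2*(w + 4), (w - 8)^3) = w^2 - 16*w + 64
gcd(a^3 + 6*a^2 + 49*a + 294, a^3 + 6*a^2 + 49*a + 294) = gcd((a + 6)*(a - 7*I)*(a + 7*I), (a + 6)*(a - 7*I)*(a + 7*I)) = a^3 + 6*a^2 + 49*a + 294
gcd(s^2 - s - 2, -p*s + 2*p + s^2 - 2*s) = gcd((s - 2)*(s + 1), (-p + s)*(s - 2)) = s - 2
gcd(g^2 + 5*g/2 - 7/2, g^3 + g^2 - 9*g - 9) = 1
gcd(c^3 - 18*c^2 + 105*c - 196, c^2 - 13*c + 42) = c - 7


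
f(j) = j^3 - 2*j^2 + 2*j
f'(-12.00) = 482.00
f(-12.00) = -2040.00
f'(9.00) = 209.00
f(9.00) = 585.00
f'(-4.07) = 67.97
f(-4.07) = -108.69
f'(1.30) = 1.87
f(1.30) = 1.42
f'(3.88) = 31.64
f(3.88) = 36.06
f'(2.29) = 8.57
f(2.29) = 6.10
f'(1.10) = 1.23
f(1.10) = 1.11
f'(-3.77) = 59.72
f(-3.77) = -89.55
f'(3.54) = 25.43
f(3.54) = 26.38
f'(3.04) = 17.56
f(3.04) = 15.69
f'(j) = 3*j^2 - 4*j + 2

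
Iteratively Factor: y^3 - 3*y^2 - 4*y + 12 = (y + 2)*(y^2 - 5*y + 6) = (y - 3)*(y + 2)*(y - 2)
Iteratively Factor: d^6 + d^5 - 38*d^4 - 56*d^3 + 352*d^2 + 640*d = (d - 5)*(d^5 + 6*d^4 - 8*d^3 - 96*d^2 - 128*d) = d*(d - 5)*(d^4 + 6*d^3 - 8*d^2 - 96*d - 128) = d*(d - 5)*(d + 4)*(d^3 + 2*d^2 - 16*d - 32) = d*(d - 5)*(d + 4)^2*(d^2 - 2*d - 8) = d*(d - 5)*(d + 2)*(d + 4)^2*(d - 4)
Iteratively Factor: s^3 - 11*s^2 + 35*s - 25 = (s - 5)*(s^2 - 6*s + 5) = (s - 5)^2*(s - 1)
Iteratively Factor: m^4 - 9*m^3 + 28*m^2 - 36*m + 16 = (m - 4)*(m^3 - 5*m^2 + 8*m - 4) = (m - 4)*(m - 2)*(m^2 - 3*m + 2) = (m - 4)*(m - 2)^2*(m - 1)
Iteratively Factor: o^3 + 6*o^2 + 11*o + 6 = (o + 3)*(o^2 + 3*o + 2) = (o + 1)*(o + 3)*(o + 2)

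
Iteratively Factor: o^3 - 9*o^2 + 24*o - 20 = (o - 5)*(o^2 - 4*o + 4) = (o - 5)*(o - 2)*(o - 2)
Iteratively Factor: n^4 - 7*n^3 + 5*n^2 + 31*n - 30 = (n - 5)*(n^3 - 2*n^2 - 5*n + 6) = (n - 5)*(n - 3)*(n^2 + n - 2) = (n - 5)*(n - 3)*(n + 2)*(n - 1)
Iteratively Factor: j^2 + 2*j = (j + 2)*(j)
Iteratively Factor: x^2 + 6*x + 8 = (x + 2)*(x + 4)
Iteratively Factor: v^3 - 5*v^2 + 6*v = (v - 3)*(v^2 - 2*v) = (v - 3)*(v - 2)*(v)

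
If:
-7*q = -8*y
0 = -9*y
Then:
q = 0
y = 0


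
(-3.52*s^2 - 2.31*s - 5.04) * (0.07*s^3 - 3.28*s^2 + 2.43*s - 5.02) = -0.2464*s^5 + 11.3839*s^4 - 1.3296*s^3 + 28.5883*s^2 - 0.651000000000002*s + 25.3008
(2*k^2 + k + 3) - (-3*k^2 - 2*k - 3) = 5*k^2 + 3*k + 6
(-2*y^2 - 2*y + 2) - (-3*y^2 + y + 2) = y^2 - 3*y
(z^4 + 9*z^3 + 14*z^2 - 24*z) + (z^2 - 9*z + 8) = z^4 + 9*z^3 + 15*z^2 - 33*z + 8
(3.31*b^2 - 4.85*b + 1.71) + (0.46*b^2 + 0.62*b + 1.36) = 3.77*b^2 - 4.23*b + 3.07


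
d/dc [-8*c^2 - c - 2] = -16*c - 1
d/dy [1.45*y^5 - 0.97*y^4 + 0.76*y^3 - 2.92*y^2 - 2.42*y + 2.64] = 7.25*y^4 - 3.88*y^3 + 2.28*y^2 - 5.84*y - 2.42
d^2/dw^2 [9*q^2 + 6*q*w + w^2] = 2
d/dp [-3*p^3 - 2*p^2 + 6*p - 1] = -9*p^2 - 4*p + 6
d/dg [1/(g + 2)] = -1/(g + 2)^2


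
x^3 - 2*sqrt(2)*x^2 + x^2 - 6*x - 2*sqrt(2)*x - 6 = (x + 1)*(x - 3*sqrt(2))*(x + sqrt(2))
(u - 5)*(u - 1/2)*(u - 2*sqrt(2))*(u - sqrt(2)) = u^4 - 11*u^3/2 - 3*sqrt(2)*u^3 + 13*u^2/2 + 33*sqrt(2)*u^2/2 - 22*u - 15*sqrt(2)*u/2 + 10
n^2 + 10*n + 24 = (n + 4)*(n + 6)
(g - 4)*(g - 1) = g^2 - 5*g + 4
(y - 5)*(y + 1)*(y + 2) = y^3 - 2*y^2 - 13*y - 10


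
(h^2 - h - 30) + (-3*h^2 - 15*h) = -2*h^2 - 16*h - 30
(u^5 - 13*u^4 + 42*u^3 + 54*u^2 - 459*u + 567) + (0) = u^5 - 13*u^4 + 42*u^3 + 54*u^2 - 459*u + 567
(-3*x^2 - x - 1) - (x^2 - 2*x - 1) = -4*x^2 + x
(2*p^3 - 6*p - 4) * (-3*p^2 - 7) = -6*p^5 + 4*p^3 + 12*p^2 + 42*p + 28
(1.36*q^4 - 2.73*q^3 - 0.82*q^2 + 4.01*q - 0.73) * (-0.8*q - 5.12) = -1.088*q^5 - 4.7792*q^4 + 14.6336*q^3 + 0.990399999999999*q^2 - 19.9472*q + 3.7376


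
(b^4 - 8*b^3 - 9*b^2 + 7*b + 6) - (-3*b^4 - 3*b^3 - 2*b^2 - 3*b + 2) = 4*b^4 - 5*b^3 - 7*b^2 + 10*b + 4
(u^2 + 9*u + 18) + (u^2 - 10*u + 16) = 2*u^2 - u + 34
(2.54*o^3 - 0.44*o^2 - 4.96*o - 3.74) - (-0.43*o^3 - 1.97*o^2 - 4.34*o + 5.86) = 2.97*o^3 + 1.53*o^2 - 0.62*o - 9.6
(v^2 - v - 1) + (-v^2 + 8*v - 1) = 7*v - 2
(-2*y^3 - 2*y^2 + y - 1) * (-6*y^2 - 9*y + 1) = 12*y^5 + 30*y^4 + 10*y^3 - 5*y^2 + 10*y - 1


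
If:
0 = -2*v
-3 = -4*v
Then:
No Solution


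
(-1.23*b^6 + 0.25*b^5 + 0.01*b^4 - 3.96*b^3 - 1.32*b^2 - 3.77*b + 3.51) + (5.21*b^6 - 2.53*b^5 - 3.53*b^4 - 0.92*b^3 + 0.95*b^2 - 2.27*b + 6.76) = 3.98*b^6 - 2.28*b^5 - 3.52*b^4 - 4.88*b^3 - 0.37*b^2 - 6.04*b + 10.27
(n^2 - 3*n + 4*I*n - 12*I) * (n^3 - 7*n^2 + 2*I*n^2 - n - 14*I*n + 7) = n^5 - 10*n^4 + 6*I*n^4 + 12*n^3 - 60*I*n^3 + 90*n^2 + 122*I*n^2 - 189*n + 40*I*n - 84*I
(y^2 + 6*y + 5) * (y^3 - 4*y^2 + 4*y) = y^5 + 2*y^4 - 15*y^3 + 4*y^2 + 20*y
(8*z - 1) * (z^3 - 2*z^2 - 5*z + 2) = 8*z^4 - 17*z^3 - 38*z^2 + 21*z - 2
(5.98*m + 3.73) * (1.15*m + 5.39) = 6.877*m^2 + 36.5217*m + 20.1047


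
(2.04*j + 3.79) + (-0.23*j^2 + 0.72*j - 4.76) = -0.23*j^2 + 2.76*j - 0.97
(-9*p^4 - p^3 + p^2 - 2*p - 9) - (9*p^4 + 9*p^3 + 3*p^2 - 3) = -18*p^4 - 10*p^3 - 2*p^2 - 2*p - 6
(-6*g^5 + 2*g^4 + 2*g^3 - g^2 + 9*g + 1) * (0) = 0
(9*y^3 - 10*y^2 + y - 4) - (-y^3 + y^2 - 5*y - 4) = 10*y^3 - 11*y^2 + 6*y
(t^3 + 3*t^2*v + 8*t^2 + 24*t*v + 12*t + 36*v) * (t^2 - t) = t^5 + 3*t^4*v + 7*t^4 + 21*t^3*v + 4*t^3 + 12*t^2*v - 12*t^2 - 36*t*v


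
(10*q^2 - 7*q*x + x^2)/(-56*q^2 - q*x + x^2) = (-10*q^2 + 7*q*x - x^2)/(56*q^2 + q*x - x^2)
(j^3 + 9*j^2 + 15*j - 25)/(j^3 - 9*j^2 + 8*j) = (j^2 + 10*j + 25)/(j*(j - 8))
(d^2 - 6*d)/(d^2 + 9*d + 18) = d*(d - 6)/(d^2 + 9*d + 18)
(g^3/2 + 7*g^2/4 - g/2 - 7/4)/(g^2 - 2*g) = (2*g^3 + 7*g^2 - 2*g - 7)/(4*g*(g - 2))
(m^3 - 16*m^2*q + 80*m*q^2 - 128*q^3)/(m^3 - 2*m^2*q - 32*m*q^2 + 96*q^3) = (m - 8*q)/(m + 6*q)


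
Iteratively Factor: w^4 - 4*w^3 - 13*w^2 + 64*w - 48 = (w - 4)*(w^3 - 13*w + 12) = (w - 4)*(w - 3)*(w^2 + 3*w - 4) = (w - 4)*(w - 3)*(w + 4)*(w - 1)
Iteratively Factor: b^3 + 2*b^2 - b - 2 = (b - 1)*(b^2 + 3*b + 2) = (b - 1)*(b + 2)*(b + 1)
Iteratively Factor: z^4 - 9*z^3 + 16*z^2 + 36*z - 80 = (z - 2)*(z^3 - 7*z^2 + 2*z + 40) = (z - 5)*(z - 2)*(z^2 - 2*z - 8) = (z - 5)*(z - 2)*(z + 2)*(z - 4)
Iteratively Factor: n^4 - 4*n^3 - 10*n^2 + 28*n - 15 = (n - 1)*(n^3 - 3*n^2 - 13*n + 15) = (n - 1)*(n + 3)*(n^2 - 6*n + 5) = (n - 1)^2*(n + 3)*(n - 5)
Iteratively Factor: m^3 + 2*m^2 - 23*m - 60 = (m + 3)*(m^2 - m - 20) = (m + 3)*(m + 4)*(m - 5)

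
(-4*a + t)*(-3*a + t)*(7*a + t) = 84*a^3 - 37*a^2*t + t^3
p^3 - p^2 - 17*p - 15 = (p - 5)*(p + 1)*(p + 3)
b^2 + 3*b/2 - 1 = (b - 1/2)*(b + 2)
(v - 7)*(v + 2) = v^2 - 5*v - 14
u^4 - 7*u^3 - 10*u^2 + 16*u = u*(u - 8)*(u - 1)*(u + 2)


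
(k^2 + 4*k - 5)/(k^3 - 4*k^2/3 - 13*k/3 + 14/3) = 3*(k + 5)/(3*k^2 - k - 14)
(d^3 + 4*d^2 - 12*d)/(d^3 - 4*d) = (d + 6)/(d + 2)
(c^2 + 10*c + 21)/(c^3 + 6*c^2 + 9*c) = (c + 7)/(c*(c + 3))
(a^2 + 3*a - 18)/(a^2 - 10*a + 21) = (a + 6)/(a - 7)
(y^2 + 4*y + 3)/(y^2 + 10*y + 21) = (y + 1)/(y + 7)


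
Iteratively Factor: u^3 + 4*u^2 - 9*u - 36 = (u + 3)*(u^2 + u - 12) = (u - 3)*(u + 3)*(u + 4)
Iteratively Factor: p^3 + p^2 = (p)*(p^2 + p) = p*(p + 1)*(p)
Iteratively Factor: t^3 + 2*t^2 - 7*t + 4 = (t - 1)*(t^2 + 3*t - 4) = (t - 1)*(t + 4)*(t - 1)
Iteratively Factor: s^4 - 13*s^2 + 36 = (s - 2)*(s^3 + 2*s^2 - 9*s - 18) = (s - 2)*(s + 3)*(s^2 - s - 6) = (s - 3)*(s - 2)*(s + 3)*(s + 2)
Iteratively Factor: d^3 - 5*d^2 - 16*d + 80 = (d - 4)*(d^2 - d - 20) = (d - 4)*(d + 4)*(d - 5)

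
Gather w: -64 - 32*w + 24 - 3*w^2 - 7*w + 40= -3*w^2 - 39*w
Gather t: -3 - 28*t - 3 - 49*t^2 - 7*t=-49*t^2 - 35*t - 6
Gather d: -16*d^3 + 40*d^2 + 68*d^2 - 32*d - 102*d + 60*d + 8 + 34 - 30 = -16*d^3 + 108*d^2 - 74*d + 12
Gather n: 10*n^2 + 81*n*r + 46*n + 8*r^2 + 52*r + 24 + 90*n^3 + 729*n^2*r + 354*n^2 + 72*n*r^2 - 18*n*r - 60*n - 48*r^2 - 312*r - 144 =90*n^3 + n^2*(729*r + 364) + n*(72*r^2 + 63*r - 14) - 40*r^2 - 260*r - 120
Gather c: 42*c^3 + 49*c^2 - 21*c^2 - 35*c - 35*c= 42*c^3 + 28*c^2 - 70*c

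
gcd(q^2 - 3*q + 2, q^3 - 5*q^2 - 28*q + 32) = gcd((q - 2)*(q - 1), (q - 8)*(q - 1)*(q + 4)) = q - 1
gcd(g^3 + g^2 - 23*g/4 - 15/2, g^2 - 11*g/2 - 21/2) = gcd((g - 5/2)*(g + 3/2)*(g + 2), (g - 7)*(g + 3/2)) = g + 3/2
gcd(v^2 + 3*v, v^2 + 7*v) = v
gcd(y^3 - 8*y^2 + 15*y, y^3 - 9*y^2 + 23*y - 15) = y^2 - 8*y + 15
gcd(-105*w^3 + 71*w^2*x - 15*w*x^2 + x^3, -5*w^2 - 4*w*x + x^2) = -5*w + x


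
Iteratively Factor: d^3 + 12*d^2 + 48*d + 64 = (d + 4)*(d^2 + 8*d + 16) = (d + 4)^2*(d + 4)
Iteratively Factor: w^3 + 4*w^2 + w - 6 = (w + 2)*(w^2 + 2*w - 3) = (w - 1)*(w + 2)*(w + 3)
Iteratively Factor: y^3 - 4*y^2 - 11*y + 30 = (y - 5)*(y^2 + y - 6) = (y - 5)*(y - 2)*(y + 3)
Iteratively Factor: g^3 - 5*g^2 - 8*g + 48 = (g - 4)*(g^2 - g - 12) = (g - 4)*(g + 3)*(g - 4)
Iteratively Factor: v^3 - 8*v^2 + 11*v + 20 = (v - 5)*(v^2 - 3*v - 4) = (v - 5)*(v + 1)*(v - 4)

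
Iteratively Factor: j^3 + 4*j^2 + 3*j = (j)*(j^2 + 4*j + 3) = j*(j + 1)*(j + 3)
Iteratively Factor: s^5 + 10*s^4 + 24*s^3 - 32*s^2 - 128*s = (s + 4)*(s^4 + 6*s^3 - 32*s) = s*(s + 4)*(s^3 + 6*s^2 - 32) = s*(s + 4)^2*(s^2 + 2*s - 8) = s*(s - 2)*(s + 4)^2*(s + 4)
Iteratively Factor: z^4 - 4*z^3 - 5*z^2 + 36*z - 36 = (z - 2)*(z^3 - 2*z^2 - 9*z + 18) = (z - 2)^2*(z^2 - 9) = (z - 3)*(z - 2)^2*(z + 3)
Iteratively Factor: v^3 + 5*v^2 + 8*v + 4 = (v + 2)*(v^2 + 3*v + 2) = (v + 2)^2*(v + 1)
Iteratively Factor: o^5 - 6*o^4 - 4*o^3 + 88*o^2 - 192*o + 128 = (o - 2)*(o^4 - 4*o^3 - 12*o^2 + 64*o - 64) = (o - 4)*(o - 2)*(o^3 - 12*o + 16) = (o - 4)*(o - 2)*(o + 4)*(o^2 - 4*o + 4) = (o - 4)*(o - 2)^2*(o + 4)*(o - 2)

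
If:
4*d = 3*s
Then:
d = 3*s/4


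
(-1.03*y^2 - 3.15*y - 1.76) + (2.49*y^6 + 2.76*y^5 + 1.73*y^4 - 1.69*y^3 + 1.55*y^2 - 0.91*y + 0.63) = 2.49*y^6 + 2.76*y^5 + 1.73*y^4 - 1.69*y^3 + 0.52*y^2 - 4.06*y - 1.13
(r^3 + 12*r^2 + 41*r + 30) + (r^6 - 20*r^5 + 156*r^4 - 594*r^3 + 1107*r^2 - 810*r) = r^6 - 20*r^5 + 156*r^4 - 593*r^3 + 1119*r^2 - 769*r + 30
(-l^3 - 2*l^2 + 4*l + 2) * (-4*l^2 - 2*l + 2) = 4*l^5 + 10*l^4 - 14*l^3 - 20*l^2 + 4*l + 4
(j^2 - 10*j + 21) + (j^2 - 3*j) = 2*j^2 - 13*j + 21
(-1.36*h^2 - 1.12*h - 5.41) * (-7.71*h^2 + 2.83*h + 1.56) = 10.4856*h^4 + 4.7864*h^3 + 36.4199*h^2 - 17.0575*h - 8.4396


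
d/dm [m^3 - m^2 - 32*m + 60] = 3*m^2 - 2*m - 32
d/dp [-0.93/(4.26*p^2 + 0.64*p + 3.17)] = (7.9236*p + 0.5952)/(4.26*p^2 + 0.64*p + 3.17)^2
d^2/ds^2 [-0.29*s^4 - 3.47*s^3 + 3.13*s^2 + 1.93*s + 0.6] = -3.48*s^2 - 20.82*s + 6.26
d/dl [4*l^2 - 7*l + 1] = 8*l - 7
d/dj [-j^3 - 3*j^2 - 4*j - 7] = -3*j^2 - 6*j - 4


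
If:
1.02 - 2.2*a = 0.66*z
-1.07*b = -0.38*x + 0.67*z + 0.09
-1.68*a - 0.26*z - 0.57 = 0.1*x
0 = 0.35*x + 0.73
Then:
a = -0.94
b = -3.75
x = -2.09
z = 4.67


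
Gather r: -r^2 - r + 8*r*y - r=-r^2 + r*(8*y - 2)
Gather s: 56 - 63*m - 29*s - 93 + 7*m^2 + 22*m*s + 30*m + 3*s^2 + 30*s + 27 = 7*m^2 - 33*m + 3*s^2 + s*(22*m + 1) - 10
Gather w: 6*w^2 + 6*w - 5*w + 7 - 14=6*w^2 + w - 7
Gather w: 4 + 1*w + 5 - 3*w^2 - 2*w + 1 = -3*w^2 - w + 10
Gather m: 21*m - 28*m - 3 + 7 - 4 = -7*m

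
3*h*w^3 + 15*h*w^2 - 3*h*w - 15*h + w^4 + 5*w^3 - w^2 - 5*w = (3*h + w)*(w - 1)*(w + 1)*(w + 5)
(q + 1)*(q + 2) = q^2 + 3*q + 2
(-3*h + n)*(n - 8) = -3*h*n + 24*h + n^2 - 8*n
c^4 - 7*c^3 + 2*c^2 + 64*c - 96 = (c - 4)^2*(c - 2)*(c + 3)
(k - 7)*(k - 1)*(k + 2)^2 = k^4 - 4*k^3 - 21*k^2 - 4*k + 28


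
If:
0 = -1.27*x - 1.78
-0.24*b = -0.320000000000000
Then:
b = 1.33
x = -1.40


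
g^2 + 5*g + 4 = (g + 1)*(g + 4)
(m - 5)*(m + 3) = m^2 - 2*m - 15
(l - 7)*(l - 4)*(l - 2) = l^3 - 13*l^2 + 50*l - 56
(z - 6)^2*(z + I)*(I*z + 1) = I*z^4 - 12*I*z^3 + 37*I*z^2 - 12*I*z + 36*I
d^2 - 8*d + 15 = (d - 5)*(d - 3)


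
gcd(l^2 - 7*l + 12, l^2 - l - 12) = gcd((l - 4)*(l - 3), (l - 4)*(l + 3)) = l - 4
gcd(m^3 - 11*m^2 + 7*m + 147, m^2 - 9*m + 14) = m - 7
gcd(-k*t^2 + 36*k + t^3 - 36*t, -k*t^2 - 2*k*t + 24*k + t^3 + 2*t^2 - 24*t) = -k*t - 6*k + t^2 + 6*t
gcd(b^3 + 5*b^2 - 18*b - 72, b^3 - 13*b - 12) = b^2 - b - 12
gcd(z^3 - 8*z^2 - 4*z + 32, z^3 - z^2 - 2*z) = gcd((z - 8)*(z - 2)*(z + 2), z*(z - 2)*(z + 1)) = z - 2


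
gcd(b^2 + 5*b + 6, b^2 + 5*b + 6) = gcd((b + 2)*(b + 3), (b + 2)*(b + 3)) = b^2 + 5*b + 6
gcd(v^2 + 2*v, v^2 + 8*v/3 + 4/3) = v + 2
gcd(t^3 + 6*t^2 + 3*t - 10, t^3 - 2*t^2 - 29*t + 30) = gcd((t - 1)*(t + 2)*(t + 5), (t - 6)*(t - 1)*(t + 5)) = t^2 + 4*t - 5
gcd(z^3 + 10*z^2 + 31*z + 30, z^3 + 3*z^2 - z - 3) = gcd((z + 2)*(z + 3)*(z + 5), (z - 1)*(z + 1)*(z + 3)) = z + 3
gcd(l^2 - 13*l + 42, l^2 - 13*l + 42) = l^2 - 13*l + 42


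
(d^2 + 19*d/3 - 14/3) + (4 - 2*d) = d^2 + 13*d/3 - 2/3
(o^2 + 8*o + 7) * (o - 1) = o^3 + 7*o^2 - o - 7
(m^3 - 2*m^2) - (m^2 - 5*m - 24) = m^3 - 3*m^2 + 5*m + 24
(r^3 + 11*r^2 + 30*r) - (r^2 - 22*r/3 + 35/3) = r^3 + 10*r^2 + 112*r/3 - 35/3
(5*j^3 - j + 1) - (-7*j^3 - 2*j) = 12*j^3 + j + 1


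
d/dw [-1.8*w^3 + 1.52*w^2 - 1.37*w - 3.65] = -5.4*w^2 + 3.04*w - 1.37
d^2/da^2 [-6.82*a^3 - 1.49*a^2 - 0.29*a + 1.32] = -40.92*a - 2.98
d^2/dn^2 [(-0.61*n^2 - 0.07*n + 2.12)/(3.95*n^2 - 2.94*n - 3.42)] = (-16.35221*n^3 + 149.02086*n^2 - 153.39114*n + 81.065088)/(61.629875*n^6 - 137.61405*n^5 - 57.65499*n^4 + 212.886576*n^3 + 49.919004*n^2 - 103.162248*n - 40.001688)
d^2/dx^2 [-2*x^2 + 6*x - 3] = -4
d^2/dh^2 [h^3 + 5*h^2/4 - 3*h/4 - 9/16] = 6*h + 5/2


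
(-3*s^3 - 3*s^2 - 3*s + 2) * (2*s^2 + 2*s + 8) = -6*s^5 - 12*s^4 - 36*s^3 - 26*s^2 - 20*s + 16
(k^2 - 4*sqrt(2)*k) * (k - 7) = k^3 - 7*k^2 - 4*sqrt(2)*k^2 + 28*sqrt(2)*k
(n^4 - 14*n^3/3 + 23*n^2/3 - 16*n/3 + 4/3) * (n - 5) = n^5 - 29*n^4/3 + 31*n^3 - 131*n^2/3 + 28*n - 20/3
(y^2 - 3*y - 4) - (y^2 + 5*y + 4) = -8*y - 8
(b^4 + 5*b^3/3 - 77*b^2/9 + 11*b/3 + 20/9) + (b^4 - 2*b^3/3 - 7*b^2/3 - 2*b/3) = 2*b^4 + b^3 - 98*b^2/9 + 3*b + 20/9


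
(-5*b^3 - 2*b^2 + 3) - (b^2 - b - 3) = -5*b^3 - 3*b^2 + b + 6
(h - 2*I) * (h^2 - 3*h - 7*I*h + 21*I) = h^3 - 3*h^2 - 9*I*h^2 - 14*h + 27*I*h + 42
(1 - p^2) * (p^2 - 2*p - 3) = -p^4 + 2*p^3 + 4*p^2 - 2*p - 3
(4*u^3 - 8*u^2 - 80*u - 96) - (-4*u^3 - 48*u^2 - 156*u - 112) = 8*u^3 + 40*u^2 + 76*u + 16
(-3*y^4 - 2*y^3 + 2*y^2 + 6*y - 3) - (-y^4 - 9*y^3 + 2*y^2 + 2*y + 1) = -2*y^4 + 7*y^3 + 4*y - 4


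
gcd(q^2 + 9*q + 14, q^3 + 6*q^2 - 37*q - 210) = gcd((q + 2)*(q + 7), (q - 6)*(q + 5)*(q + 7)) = q + 7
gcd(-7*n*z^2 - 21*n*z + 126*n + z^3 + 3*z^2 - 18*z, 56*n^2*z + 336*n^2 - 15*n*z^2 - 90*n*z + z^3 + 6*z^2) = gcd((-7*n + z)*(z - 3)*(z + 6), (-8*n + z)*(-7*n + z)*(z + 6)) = -7*n*z - 42*n + z^2 + 6*z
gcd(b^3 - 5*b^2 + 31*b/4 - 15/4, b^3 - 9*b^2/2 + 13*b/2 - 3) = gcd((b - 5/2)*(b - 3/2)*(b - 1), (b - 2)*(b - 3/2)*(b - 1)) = b^2 - 5*b/2 + 3/2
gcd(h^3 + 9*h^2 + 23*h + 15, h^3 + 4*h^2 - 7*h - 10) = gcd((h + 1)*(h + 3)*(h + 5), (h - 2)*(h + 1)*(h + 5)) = h^2 + 6*h + 5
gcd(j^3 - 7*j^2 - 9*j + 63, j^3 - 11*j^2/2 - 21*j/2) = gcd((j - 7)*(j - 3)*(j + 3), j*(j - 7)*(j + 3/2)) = j - 7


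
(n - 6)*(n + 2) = n^2 - 4*n - 12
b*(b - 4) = b^2 - 4*b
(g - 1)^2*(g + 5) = g^3 + 3*g^2 - 9*g + 5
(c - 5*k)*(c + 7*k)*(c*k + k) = c^3*k + 2*c^2*k^2 + c^2*k - 35*c*k^3 + 2*c*k^2 - 35*k^3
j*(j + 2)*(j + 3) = j^3 + 5*j^2 + 6*j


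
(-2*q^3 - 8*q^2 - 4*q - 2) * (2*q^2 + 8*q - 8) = -4*q^5 - 32*q^4 - 56*q^3 + 28*q^2 + 16*q + 16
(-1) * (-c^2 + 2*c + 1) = c^2 - 2*c - 1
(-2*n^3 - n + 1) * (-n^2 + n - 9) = 2*n^5 - 2*n^4 + 19*n^3 - 2*n^2 + 10*n - 9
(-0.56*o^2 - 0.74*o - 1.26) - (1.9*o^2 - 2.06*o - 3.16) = -2.46*o^2 + 1.32*o + 1.9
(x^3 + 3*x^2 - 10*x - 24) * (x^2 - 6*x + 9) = x^5 - 3*x^4 - 19*x^3 + 63*x^2 + 54*x - 216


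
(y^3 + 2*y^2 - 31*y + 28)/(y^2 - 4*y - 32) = (-y^3 - 2*y^2 + 31*y - 28)/(-y^2 + 4*y + 32)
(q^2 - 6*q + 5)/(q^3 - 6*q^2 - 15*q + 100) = (q - 1)/(q^2 - q - 20)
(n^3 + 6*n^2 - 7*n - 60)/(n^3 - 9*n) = (n^2 + 9*n + 20)/(n*(n + 3))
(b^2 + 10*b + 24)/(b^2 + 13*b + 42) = (b + 4)/(b + 7)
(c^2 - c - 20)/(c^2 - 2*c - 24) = (c - 5)/(c - 6)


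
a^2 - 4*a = a*(a - 4)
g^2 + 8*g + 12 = (g + 2)*(g + 6)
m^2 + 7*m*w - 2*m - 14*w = (m - 2)*(m + 7*w)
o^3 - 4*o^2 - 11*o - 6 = (o - 6)*(o + 1)^2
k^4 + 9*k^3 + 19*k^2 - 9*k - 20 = (k - 1)*(k + 1)*(k + 4)*(k + 5)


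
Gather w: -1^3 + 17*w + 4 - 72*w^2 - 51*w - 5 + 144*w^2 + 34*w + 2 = 72*w^2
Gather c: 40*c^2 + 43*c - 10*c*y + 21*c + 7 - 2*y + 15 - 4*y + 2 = 40*c^2 + c*(64 - 10*y) - 6*y + 24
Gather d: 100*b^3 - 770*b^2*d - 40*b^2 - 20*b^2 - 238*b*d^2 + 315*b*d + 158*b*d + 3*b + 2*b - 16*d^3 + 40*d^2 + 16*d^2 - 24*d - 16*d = 100*b^3 - 60*b^2 + 5*b - 16*d^3 + d^2*(56 - 238*b) + d*(-770*b^2 + 473*b - 40)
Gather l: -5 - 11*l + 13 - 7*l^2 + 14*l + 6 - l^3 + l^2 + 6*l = -l^3 - 6*l^2 + 9*l + 14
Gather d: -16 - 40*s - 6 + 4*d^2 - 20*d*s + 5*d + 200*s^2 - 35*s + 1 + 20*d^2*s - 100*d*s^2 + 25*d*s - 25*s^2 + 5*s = d^2*(20*s + 4) + d*(-100*s^2 + 5*s + 5) + 175*s^2 - 70*s - 21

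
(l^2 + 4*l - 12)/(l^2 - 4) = (l + 6)/(l + 2)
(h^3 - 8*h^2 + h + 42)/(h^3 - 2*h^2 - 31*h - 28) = (h^2 - h - 6)/(h^2 + 5*h + 4)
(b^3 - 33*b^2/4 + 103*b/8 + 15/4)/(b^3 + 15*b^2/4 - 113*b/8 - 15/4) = (b - 6)/(b + 6)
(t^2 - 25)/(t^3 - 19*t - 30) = (t + 5)/(t^2 + 5*t + 6)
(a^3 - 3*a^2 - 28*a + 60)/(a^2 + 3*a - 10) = a - 6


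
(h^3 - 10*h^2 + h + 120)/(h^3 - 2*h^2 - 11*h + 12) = (h^2 - 13*h + 40)/(h^2 - 5*h + 4)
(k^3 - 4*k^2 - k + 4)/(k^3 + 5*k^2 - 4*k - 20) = (k^3 - 4*k^2 - k + 4)/(k^3 + 5*k^2 - 4*k - 20)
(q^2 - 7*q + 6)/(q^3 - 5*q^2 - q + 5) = (q - 6)/(q^2 - 4*q - 5)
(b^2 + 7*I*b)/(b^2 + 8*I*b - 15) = b*(b + 7*I)/(b^2 + 8*I*b - 15)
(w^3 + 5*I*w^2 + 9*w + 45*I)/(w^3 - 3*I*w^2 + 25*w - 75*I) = (w + 3*I)/(w - 5*I)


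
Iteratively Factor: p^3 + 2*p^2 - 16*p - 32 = (p - 4)*(p^2 + 6*p + 8) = (p - 4)*(p + 4)*(p + 2)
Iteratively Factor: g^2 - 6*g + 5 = (g - 5)*(g - 1)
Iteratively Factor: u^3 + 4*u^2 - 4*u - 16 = (u + 4)*(u^2 - 4) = (u - 2)*(u + 4)*(u + 2)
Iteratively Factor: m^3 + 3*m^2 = (m)*(m^2 + 3*m) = m*(m + 3)*(m)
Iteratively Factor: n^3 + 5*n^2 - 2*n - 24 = (n + 4)*(n^2 + n - 6) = (n - 2)*(n + 4)*(n + 3)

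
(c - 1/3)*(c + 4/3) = c^2 + c - 4/9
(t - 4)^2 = t^2 - 8*t + 16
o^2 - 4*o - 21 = (o - 7)*(o + 3)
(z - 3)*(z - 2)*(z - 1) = z^3 - 6*z^2 + 11*z - 6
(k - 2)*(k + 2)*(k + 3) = k^3 + 3*k^2 - 4*k - 12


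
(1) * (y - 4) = y - 4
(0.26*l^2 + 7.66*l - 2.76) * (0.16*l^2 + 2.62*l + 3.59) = 0.0416*l^4 + 1.9068*l^3 + 20.561*l^2 + 20.2682*l - 9.9084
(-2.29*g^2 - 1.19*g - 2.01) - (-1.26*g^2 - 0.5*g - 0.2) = -1.03*g^2 - 0.69*g - 1.81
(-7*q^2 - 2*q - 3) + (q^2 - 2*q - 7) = -6*q^2 - 4*q - 10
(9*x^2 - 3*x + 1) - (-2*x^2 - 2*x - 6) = 11*x^2 - x + 7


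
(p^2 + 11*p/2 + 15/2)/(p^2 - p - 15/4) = 2*(2*p^2 + 11*p + 15)/(4*p^2 - 4*p - 15)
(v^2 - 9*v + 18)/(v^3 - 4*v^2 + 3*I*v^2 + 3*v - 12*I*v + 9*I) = (v - 6)/(v^2 + v*(-1 + 3*I) - 3*I)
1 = 1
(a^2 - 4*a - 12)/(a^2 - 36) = (a + 2)/(a + 6)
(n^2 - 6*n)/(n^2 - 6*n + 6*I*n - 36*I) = n/(n + 6*I)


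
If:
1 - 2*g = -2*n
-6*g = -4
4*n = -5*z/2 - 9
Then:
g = 2/3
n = 1/6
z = -58/15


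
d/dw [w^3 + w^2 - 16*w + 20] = 3*w^2 + 2*w - 16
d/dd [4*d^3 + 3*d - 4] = 12*d^2 + 3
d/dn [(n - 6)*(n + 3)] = 2*n - 3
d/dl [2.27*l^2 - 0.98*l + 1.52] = 4.54*l - 0.98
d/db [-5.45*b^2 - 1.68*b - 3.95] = -10.9*b - 1.68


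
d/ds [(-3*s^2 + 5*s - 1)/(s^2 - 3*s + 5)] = 2*(2*s^2 - 14*s + 11)/(s^4 - 6*s^3 + 19*s^2 - 30*s + 25)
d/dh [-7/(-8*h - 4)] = -7/(2*(2*h + 1)^2)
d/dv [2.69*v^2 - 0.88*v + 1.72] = 5.38*v - 0.88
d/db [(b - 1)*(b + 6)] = 2*b + 5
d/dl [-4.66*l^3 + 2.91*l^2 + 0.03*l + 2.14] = -13.98*l^2 + 5.82*l + 0.03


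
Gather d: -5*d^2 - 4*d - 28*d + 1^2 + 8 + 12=-5*d^2 - 32*d + 21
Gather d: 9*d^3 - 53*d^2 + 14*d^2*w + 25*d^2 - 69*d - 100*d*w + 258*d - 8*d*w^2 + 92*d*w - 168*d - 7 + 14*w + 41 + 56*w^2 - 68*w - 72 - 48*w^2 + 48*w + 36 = 9*d^3 + d^2*(14*w - 28) + d*(-8*w^2 - 8*w + 21) + 8*w^2 - 6*w - 2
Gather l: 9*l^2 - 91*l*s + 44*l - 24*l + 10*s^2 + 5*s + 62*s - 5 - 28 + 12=9*l^2 + l*(20 - 91*s) + 10*s^2 + 67*s - 21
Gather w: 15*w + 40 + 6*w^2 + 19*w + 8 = 6*w^2 + 34*w + 48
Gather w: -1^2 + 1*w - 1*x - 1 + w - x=2*w - 2*x - 2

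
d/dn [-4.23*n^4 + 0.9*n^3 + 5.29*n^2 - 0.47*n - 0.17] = -16.92*n^3 + 2.7*n^2 + 10.58*n - 0.47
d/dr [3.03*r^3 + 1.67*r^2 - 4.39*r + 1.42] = 9.09*r^2 + 3.34*r - 4.39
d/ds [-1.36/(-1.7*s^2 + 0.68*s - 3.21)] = (0.9248 - 4.624*s)/(1.7*s^2 - 0.68*s + 3.21)^2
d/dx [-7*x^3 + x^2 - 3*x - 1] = -21*x^2 + 2*x - 3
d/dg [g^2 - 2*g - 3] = 2*g - 2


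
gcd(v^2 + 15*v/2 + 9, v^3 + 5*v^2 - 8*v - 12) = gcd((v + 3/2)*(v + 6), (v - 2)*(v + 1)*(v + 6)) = v + 6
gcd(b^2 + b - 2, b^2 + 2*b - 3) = b - 1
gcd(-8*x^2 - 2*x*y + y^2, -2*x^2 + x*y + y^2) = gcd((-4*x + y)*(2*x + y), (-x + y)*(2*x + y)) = 2*x + y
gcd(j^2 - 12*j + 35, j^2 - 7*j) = j - 7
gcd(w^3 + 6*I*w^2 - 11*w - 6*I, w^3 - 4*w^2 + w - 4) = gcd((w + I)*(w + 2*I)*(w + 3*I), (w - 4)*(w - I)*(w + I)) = w + I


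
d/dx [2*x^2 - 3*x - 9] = 4*x - 3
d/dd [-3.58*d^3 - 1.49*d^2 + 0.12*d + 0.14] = -10.74*d^2 - 2.98*d + 0.12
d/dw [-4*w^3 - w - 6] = -12*w^2 - 1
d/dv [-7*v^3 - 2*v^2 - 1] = v*(-21*v - 4)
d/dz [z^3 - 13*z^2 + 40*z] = 3*z^2 - 26*z + 40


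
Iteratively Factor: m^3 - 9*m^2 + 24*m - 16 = (m - 4)*(m^2 - 5*m + 4) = (m - 4)^2*(m - 1)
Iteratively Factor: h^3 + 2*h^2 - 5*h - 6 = (h + 1)*(h^2 + h - 6) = (h + 1)*(h + 3)*(h - 2)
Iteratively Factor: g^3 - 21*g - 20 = (g + 4)*(g^2 - 4*g - 5) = (g - 5)*(g + 4)*(g + 1)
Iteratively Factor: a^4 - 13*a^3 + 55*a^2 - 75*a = (a - 3)*(a^3 - 10*a^2 + 25*a) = (a - 5)*(a - 3)*(a^2 - 5*a) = a*(a - 5)*(a - 3)*(a - 5)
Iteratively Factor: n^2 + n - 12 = (n + 4)*(n - 3)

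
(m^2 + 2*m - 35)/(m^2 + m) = (m^2 + 2*m - 35)/(m*(m + 1))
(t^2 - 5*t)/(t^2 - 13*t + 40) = t/(t - 8)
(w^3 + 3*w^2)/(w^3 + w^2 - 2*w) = w*(w + 3)/(w^2 + w - 2)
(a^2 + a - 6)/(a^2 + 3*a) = (a - 2)/a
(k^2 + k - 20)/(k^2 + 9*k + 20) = (k - 4)/(k + 4)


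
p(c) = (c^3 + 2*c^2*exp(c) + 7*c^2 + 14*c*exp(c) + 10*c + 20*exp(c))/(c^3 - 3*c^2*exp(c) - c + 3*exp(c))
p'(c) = (2*c^2*exp(c) + 3*c^2 + 18*c*exp(c) + 14*c + 34*exp(c) + 10)/(c^3 - 3*c^2*exp(c) - c + 3*exp(c)) + (3*c^2*exp(c) - 3*c^2 + 6*c*exp(c) - 3*exp(c) + 1)*(c^3 + 2*c^2*exp(c) + 7*c^2 + 14*c*exp(c) + 10*c + 20*exp(c))/(c^3 - 3*c^2*exp(c) - c + 3*exp(c))^2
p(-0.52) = 2.64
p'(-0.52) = 6.35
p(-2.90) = -0.23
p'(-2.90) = -0.01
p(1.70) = -11.27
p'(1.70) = 16.70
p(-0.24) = 4.56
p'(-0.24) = 7.64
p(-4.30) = -0.09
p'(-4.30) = -0.13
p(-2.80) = -0.23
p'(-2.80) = 0.03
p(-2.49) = -0.20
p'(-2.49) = 0.18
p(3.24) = -3.37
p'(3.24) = 1.49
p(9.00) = -1.28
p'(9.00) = 0.08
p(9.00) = -1.28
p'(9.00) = 0.08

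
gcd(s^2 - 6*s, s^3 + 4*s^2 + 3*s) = s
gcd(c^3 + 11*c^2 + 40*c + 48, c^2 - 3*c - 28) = c + 4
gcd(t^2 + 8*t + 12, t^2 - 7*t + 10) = 1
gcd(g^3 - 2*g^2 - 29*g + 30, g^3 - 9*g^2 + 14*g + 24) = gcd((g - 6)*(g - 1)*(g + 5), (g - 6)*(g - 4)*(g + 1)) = g - 6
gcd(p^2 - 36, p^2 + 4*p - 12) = p + 6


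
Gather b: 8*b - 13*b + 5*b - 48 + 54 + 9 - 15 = 0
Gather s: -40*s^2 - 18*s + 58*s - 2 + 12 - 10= -40*s^2 + 40*s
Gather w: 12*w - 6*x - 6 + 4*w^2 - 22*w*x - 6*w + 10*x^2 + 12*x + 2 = 4*w^2 + w*(6 - 22*x) + 10*x^2 + 6*x - 4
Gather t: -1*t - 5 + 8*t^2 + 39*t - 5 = 8*t^2 + 38*t - 10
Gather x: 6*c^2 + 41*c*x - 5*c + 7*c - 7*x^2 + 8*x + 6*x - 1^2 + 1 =6*c^2 + 2*c - 7*x^2 + x*(41*c + 14)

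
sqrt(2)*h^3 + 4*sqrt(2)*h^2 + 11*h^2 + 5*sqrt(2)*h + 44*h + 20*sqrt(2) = (h + 4)*(h + 5*sqrt(2))*(sqrt(2)*h + 1)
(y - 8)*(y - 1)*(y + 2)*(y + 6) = y^4 - y^3 - 52*y^2 - 44*y + 96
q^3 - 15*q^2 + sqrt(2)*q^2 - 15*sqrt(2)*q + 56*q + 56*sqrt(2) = (q - 8)*(q - 7)*(q + sqrt(2))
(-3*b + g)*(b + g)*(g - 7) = -3*b^2*g + 21*b^2 - 2*b*g^2 + 14*b*g + g^3 - 7*g^2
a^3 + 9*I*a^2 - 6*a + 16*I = (a - I)*(a + 2*I)*(a + 8*I)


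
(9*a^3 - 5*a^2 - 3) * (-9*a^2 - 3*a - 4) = -81*a^5 + 18*a^4 - 21*a^3 + 47*a^2 + 9*a + 12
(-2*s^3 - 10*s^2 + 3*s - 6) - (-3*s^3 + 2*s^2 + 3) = s^3 - 12*s^2 + 3*s - 9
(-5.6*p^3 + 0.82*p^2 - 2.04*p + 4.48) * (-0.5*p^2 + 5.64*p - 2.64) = 2.8*p^5 - 31.994*p^4 + 20.4288*p^3 - 15.9104*p^2 + 30.6528*p - 11.8272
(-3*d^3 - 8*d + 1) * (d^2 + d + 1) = -3*d^5 - 3*d^4 - 11*d^3 - 7*d^2 - 7*d + 1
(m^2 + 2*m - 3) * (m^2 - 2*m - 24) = m^4 - 31*m^2 - 42*m + 72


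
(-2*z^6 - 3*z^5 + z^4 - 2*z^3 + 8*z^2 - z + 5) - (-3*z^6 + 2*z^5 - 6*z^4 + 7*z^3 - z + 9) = z^6 - 5*z^5 + 7*z^4 - 9*z^3 + 8*z^2 - 4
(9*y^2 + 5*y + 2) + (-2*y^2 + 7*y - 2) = 7*y^2 + 12*y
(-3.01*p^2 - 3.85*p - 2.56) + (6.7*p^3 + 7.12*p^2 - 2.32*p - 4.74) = 6.7*p^3 + 4.11*p^2 - 6.17*p - 7.3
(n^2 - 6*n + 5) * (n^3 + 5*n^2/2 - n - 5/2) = n^5 - 7*n^4/2 - 11*n^3 + 16*n^2 + 10*n - 25/2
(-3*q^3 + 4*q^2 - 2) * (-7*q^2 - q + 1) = 21*q^5 - 25*q^4 - 7*q^3 + 18*q^2 + 2*q - 2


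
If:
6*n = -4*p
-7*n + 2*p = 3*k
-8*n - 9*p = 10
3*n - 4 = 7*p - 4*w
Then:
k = -200/33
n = 20/11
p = -30/11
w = -113/22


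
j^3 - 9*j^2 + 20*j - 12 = (j - 6)*(j - 2)*(j - 1)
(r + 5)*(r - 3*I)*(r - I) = r^3 + 5*r^2 - 4*I*r^2 - 3*r - 20*I*r - 15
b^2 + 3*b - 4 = (b - 1)*(b + 4)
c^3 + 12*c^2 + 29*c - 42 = (c - 1)*(c + 6)*(c + 7)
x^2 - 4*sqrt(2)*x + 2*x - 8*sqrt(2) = (x + 2)*(x - 4*sqrt(2))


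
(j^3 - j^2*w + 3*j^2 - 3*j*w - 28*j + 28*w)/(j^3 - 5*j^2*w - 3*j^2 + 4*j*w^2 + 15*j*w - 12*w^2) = (-j^2 - 3*j + 28)/(-j^2 + 4*j*w + 3*j - 12*w)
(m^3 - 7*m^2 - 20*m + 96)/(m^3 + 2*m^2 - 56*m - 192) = (m - 3)/(m + 6)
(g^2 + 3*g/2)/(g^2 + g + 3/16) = 8*g*(2*g + 3)/(16*g^2 + 16*g + 3)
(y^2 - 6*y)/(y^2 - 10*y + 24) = y/(y - 4)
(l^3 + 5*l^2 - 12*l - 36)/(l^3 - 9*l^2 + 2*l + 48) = (l + 6)/(l - 8)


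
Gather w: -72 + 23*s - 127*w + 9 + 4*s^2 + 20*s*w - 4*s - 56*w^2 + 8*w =4*s^2 + 19*s - 56*w^2 + w*(20*s - 119) - 63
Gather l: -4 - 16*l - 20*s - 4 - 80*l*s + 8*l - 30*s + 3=l*(-80*s - 8) - 50*s - 5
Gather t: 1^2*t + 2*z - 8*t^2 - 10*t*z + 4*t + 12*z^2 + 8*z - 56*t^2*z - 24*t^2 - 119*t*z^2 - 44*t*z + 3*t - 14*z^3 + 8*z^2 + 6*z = t^2*(-56*z - 32) + t*(-119*z^2 - 54*z + 8) - 14*z^3 + 20*z^2 + 16*z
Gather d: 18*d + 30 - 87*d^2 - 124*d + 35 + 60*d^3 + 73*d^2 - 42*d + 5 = 60*d^3 - 14*d^2 - 148*d + 70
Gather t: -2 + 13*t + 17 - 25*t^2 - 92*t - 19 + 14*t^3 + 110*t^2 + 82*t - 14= 14*t^3 + 85*t^2 + 3*t - 18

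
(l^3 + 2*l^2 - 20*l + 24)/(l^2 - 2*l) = l + 4 - 12/l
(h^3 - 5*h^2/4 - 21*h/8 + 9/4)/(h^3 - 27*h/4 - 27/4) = (4*h^2 - 11*h + 6)/(2*(2*h^2 - 3*h - 9))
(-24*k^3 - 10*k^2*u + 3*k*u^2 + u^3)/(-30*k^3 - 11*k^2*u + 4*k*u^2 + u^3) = (4*k + u)/(5*k + u)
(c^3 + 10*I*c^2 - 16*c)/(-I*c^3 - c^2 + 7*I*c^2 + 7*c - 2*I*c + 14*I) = c*(I*c^2 - 10*c - 16*I)/(c^3 - c^2*(7 + I) + c*(2 + 7*I) - 14)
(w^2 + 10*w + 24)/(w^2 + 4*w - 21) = (w^2 + 10*w + 24)/(w^2 + 4*w - 21)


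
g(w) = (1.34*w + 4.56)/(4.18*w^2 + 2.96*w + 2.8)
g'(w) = (-8.36*w - 2.96)*(1.34*w + 4.56)/(4.18*w^2 + 2.96*w + 2.8)^2 + 1.34/(4.18*w^2 + 2.96*w + 2.8)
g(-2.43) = 0.06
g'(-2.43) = 0.12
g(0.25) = 1.29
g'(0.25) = -1.36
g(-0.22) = 1.81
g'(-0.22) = -0.29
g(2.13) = 0.26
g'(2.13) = -0.15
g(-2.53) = 0.05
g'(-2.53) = 0.10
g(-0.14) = 1.77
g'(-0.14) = -0.74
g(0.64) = 0.85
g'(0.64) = -0.89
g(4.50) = 0.11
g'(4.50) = -0.03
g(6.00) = 0.07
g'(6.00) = -0.02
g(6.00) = 0.07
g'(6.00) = -0.02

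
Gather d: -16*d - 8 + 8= -16*d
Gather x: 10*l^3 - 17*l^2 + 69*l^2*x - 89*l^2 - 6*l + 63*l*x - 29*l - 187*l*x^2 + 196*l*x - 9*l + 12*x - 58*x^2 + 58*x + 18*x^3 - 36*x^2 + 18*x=10*l^3 - 106*l^2 - 44*l + 18*x^3 + x^2*(-187*l - 94) + x*(69*l^2 + 259*l + 88)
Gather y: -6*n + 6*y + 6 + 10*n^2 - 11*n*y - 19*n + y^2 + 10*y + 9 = 10*n^2 - 25*n + y^2 + y*(16 - 11*n) + 15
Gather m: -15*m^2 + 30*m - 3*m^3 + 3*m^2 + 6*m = -3*m^3 - 12*m^2 + 36*m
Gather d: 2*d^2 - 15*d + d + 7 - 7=2*d^2 - 14*d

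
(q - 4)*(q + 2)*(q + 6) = q^3 + 4*q^2 - 20*q - 48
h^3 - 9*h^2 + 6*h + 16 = (h - 8)*(h - 2)*(h + 1)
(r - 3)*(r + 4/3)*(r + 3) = r^3 + 4*r^2/3 - 9*r - 12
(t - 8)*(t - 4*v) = t^2 - 4*t*v - 8*t + 32*v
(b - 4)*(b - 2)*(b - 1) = b^3 - 7*b^2 + 14*b - 8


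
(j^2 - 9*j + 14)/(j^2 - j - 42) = (j - 2)/(j + 6)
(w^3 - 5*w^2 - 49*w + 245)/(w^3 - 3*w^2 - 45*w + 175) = (w - 7)/(w - 5)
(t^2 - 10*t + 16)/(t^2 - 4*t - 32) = (t - 2)/(t + 4)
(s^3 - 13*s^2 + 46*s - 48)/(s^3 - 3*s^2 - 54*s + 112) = (s - 3)/(s + 7)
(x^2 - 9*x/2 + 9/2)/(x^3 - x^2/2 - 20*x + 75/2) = (2*x - 3)/(2*x^2 + 5*x - 25)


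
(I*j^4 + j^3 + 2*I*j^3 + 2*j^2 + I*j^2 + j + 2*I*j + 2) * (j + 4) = I*j^5 + j^4 + 6*I*j^4 + 6*j^3 + 9*I*j^3 + 9*j^2 + 6*I*j^2 + 6*j + 8*I*j + 8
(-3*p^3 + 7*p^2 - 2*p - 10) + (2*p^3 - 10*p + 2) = -p^3 + 7*p^2 - 12*p - 8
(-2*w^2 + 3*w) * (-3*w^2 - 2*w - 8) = 6*w^4 - 5*w^3 + 10*w^2 - 24*w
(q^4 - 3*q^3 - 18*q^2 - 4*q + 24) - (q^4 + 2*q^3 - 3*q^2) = -5*q^3 - 15*q^2 - 4*q + 24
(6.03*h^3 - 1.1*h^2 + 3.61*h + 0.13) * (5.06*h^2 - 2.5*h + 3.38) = 30.5118*h^5 - 20.641*h^4 + 41.398*h^3 - 12.0852*h^2 + 11.8768*h + 0.4394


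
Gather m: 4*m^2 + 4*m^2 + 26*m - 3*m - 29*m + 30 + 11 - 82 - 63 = 8*m^2 - 6*m - 104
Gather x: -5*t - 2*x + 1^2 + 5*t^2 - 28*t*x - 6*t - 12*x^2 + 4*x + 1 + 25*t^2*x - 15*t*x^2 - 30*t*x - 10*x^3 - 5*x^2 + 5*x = 5*t^2 - 11*t - 10*x^3 + x^2*(-15*t - 17) + x*(25*t^2 - 58*t + 7) + 2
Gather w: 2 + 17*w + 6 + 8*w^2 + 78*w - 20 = 8*w^2 + 95*w - 12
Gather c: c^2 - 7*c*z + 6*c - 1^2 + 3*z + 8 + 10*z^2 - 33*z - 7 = c^2 + c*(6 - 7*z) + 10*z^2 - 30*z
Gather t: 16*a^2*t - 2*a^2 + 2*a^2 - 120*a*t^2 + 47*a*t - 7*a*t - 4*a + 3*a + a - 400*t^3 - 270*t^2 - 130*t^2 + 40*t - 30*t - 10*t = -400*t^3 + t^2*(-120*a - 400) + t*(16*a^2 + 40*a)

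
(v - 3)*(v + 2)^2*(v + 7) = v^4 + 8*v^3 - v^2 - 68*v - 84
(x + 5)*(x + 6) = x^2 + 11*x + 30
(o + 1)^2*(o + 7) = o^3 + 9*o^2 + 15*o + 7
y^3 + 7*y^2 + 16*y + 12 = (y + 2)^2*(y + 3)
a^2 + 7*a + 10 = (a + 2)*(a + 5)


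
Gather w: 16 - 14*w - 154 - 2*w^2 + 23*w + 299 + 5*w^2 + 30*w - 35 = 3*w^2 + 39*w + 126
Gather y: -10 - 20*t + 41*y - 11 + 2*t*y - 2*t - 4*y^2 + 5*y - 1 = -22*t - 4*y^2 + y*(2*t + 46) - 22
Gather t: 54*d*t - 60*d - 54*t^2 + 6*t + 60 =-60*d - 54*t^2 + t*(54*d + 6) + 60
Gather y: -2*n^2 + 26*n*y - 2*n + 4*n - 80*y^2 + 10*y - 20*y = -2*n^2 + 2*n - 80*y^2 + y*(26*n - 10)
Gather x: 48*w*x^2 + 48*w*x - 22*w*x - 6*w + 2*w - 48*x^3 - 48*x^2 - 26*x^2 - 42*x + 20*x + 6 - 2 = -4*w - 48*x^3 + x^2*(48*w - 74) + x*(26*w - 22) + 4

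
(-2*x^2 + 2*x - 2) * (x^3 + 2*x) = -2*x^5 + 2*x^4 - 6*x^3 + 4*x^2 - 4*x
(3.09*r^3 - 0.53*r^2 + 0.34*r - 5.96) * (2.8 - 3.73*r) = -11.5257*r^4 + 10.6289*r^3 - 2.7522*r^2 + 23.1828*r - 16.688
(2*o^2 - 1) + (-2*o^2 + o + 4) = o + 3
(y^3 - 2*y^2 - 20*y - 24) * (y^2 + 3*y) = y^5 + y^4 - 26*y^3 - 84*y^2 - 72*y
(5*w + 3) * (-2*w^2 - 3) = -10*w^3 - 6*w^2 - 15*w - 9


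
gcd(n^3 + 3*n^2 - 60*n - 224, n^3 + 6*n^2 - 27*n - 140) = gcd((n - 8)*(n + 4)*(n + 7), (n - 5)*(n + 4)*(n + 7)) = n^2 + 11*n + 28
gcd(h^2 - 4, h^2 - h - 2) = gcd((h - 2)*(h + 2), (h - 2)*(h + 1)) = h - 2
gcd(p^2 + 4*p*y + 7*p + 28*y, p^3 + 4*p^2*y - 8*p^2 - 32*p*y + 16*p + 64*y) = p + 4*y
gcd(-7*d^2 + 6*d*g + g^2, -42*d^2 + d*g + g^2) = 7*d + g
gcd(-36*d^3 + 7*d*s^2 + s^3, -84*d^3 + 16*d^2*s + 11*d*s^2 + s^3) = -12*d^2 + 4*d*s + s^2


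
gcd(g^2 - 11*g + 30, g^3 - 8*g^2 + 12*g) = g - 6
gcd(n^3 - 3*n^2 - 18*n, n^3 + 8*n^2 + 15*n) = n^2 + 3*n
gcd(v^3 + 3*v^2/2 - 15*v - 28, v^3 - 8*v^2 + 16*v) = v - 4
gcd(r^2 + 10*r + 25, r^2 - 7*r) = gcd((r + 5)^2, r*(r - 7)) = 1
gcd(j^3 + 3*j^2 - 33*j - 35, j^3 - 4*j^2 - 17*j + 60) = j - 5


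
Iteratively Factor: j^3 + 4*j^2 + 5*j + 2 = (j + 1)*(j^2 + 3*j + 2) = (j + 1)*(j + 2)*(j + 1)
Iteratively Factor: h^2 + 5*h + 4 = (h + 1)*(h + 4)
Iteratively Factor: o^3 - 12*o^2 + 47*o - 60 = (o - 3)*(o^2 - 9*o + 20) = (o - 4)*(o - 3)*(o - 5)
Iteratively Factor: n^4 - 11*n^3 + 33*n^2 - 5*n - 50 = (n + 1)*(n^3 - 12*n^2 + 45*n - 50) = (n - 5)*(n + 1)*(n^2 - 7*n + 10) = (n - 5)^2*(n + 1)*(n - 2)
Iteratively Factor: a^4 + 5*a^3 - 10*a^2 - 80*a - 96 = (a + 2)*(a^3 + 3*a^2 - 16*a - 48) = (a + 2)*(a + 3)*(a^2 - 16) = (a + 2)*(a + 3)*(a + 4)*(a - 4)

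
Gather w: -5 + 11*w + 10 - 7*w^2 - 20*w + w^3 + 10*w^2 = w^3 + 3*w^2 - 9*w + 5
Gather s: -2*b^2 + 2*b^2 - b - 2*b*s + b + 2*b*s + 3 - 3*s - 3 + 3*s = 0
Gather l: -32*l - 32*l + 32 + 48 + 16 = 96 - 64*l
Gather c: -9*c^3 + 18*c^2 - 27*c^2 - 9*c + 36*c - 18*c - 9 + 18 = -9*c^3 - 9*c^2 + 9*c + 9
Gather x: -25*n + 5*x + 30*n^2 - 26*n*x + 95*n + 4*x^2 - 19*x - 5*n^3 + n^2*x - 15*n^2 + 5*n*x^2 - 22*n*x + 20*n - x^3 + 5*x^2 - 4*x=-5*n^3 + 15*n^2 + 90*n - x^3 + x^2*(5*n + 9) + x*(n^2 - 48*n - 18)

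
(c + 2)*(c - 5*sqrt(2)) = c^2 - 5*sqrt(2)*c + 2*c - 10*sqrt(2)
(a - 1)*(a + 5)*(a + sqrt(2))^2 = a^4 + 2*sqrt(2)*a^3 + 4*a^3 - 3*a^2 + 8*sqrt(2)*a^2 - 10*sqrt(2)*a + 8*a - 10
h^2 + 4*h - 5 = (h - 1)*(h + 5)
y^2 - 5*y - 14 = (y - 7)*(y + 2)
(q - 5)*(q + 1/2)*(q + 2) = q^3 - 5*q^2/2 - 23*q/2 - 5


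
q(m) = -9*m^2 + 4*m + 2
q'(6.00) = -104.00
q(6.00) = -298.00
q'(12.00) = -212.00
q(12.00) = -1246.00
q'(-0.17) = 7.06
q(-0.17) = 1.06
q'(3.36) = -56.48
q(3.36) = -86.17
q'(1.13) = -16.34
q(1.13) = -4.97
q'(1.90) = -30.20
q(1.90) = -22.89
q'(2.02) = -32.36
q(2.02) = -26.64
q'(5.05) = -86.90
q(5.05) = -207.32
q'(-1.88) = 37.84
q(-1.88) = -37.33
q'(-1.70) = 34.60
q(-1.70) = -30.81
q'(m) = 4 - 18*m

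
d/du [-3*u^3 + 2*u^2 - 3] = u*(4 - 9*u)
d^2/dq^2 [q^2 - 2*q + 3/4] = 2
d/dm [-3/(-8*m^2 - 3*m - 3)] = 3*(-16*m - 3)/(8*m^2 + 3*m + 3)^2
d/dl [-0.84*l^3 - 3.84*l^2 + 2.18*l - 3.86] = -2.52*l^2 - 7.68*l + 2.18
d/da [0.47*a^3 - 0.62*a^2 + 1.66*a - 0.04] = 1.41*a^2 - 1.24*a + 1.66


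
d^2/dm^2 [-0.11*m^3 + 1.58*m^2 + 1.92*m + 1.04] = 3.16 - 0.66*m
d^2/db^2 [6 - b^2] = -2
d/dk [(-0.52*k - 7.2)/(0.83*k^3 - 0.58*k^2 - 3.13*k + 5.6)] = (0.8632*k^3 + 17.6264*k^2 - 8.352*k - 25.448)/(0.6889*k^6 - 0.9628*k^5 - 4.8594*k^4 + 12.9268*k^3 + 3.3009*k^2 - 35.056*k + 31.36)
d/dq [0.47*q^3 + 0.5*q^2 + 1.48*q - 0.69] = 1.41*q^2 + 1.0*q + 1.48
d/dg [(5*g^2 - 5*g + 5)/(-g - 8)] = 5*(-g^2 - 16*g + 9)/(g^2 + 16*g + 64)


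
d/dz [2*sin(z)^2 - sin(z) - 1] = (4*sin(z) - 1)*cos(z)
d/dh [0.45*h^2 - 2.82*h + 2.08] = 0.9*h - 2.82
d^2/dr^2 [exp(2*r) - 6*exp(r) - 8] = (4*exp(r) - 6)*exp(r)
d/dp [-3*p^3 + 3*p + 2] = 3 - 9*p^2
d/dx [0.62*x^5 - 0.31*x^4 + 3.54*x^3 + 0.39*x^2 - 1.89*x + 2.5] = 3.1*x^4 - 1.24*x^3 + 10.62*x^2 + 0.78*x - 1.89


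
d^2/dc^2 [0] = 0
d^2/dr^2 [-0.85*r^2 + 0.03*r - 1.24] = -1.70000000000000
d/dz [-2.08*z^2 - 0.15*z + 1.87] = -4.16*z - 0.15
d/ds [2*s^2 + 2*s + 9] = 4*s + 2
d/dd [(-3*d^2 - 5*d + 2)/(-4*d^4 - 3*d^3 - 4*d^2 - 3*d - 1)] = (-24*d^5 - 69*d^4 + 2*d^3 + 7*d^2 + 22*d + 11)/(16*d^8 + 24*d^7 + 41*d^6 + 48*d^5 + 42*d^4 + 30*d^3 + 17*d^2 + 6*d + 1)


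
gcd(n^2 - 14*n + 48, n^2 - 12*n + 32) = n - 8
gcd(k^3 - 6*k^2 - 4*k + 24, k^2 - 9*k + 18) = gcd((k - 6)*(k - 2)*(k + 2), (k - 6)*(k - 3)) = k - 6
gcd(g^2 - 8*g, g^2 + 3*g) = g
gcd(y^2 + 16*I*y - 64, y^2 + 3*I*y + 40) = y + 8*I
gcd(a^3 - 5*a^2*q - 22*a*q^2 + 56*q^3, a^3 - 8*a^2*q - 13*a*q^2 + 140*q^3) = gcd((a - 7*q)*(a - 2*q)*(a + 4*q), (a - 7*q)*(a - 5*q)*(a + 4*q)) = -a^2 + 3*a*q + 28*q^2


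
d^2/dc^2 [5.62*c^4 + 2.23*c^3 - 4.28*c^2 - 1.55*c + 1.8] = 67.44*c^2 + 13.38*c - 8.56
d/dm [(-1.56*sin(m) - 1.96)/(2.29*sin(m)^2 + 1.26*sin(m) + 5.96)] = (3.5724*sin(m)^2 + 8.9768*sin(m) - 6.828)*cos(m)/(5.2441*sin(m)^4 + 5.7708*sin(m)^3 + 28.8844*sin(m)^2 + 15.0192*sin(m) + 35.5216)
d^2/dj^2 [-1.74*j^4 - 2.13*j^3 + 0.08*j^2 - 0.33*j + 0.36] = -20.88*j^2 - 12.78*j + 0.16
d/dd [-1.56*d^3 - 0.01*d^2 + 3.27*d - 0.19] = -4.68*d^2 - 0.02*d + 3.27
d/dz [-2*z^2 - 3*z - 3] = -4*z - 3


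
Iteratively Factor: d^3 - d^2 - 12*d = (d - 4)*(d^2 + 3*d) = d*(d - 4)*(d + 3)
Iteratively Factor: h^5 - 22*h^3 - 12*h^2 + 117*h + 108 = (h - 4)*(h^4 + 4*h^3 - 6*h^2 - 36*h - 27) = (h - 4)*(h + 1)*(h^3 + 3*h^2 - 9*h - 27) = (h - 4)*(h + 1)*(h + 3)*(h^2 - 9) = (h - 4)*(h - 3)*(h + 1)*(h + 3)*(h + 3)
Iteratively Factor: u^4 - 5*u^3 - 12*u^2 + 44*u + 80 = (u - 4)*(u^3 - u^2 - 16*u - 20) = (u - 4)*(u + 2)*(u^2 - 3*u - 10) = (u - 4)*(u + 2)^2*(u - 5)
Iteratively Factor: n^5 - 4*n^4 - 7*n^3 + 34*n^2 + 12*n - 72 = (n - 3)*(n^4 - n^3 - 10*n^2 + 4*n + 24) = (n - 3)*(n + 2)*(n^3 - 3*n^2 - 4*n + 12) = (n - 3)*(n + 2)^2*(n^2 - 5*n + 6) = (n - 3)*(n - 2)*(n + 2)^2*(n - 3)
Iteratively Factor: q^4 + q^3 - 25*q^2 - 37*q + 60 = (q - 5)*(q^3 + 6*q^2 + 5*q - 12) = (q - 5)*(q + 4)*(q^2 + 2*q - 3) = (q - 5)*(q + 3)*(q + 4)*(q - 1)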